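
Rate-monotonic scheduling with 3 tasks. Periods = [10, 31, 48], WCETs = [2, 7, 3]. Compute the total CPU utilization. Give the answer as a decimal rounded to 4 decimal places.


Compute individual utilizations (exact fractions):
  Task 1: C/T = 2/10 = 1/5 (approx. 0.2)
  Task 2: C/T = 7/31 (approx. 0.2258)
  Task 3: C/T = 3/48 = 1/16 (approx. 0.0625)
Total utilization U = 1/5 + 7/31 + 1/16 = 1211/2480
Rounded to 4 decimal places: U = 0.4883
RM (Liu & Layland) bound for 3 tasks = 0.779763; compare with U = 1211/2480 (approx. 0.488306)
U <= bound, so schedulable by RM sufficient condition.

0.4883


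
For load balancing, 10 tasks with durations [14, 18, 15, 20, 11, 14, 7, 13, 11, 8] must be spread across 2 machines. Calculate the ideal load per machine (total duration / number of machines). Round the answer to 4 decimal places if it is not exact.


Total processing time = 14 + 18 + 15 + 20 + 11 + 14 + 7 + 13 + 11 + 8 = 131
Number of machines = 2
Ideal balanced load = 131 / 2 = 65.5

65.5


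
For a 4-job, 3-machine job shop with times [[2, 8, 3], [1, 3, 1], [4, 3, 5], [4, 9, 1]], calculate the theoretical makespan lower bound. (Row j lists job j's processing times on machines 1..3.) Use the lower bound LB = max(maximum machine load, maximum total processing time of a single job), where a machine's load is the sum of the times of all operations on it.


Machine loads:
  Machine 1: 2 + 1 + 4 + 4 = 11
  Machine 2: 8 + 3 + 3 + 9 = 23
  Machine 3: 3 + 1 + 5 + 1 = 10
Max machine load = 23
Job totals:
  Job 1: 13
  Job 2: 5
  Job 3: 12
  Job 4: 14
Max job total = 14
Lower bound = max(23, 14) = 23

23


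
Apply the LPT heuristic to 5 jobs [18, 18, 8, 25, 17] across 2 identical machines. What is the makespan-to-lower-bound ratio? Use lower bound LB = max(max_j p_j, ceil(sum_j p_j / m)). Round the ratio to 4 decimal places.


LPT order: [25, 18, 18, 17, 8]
Machine loads after assignment: [42, 44]
LPT makespan = 44
Lower bound = max(max_job, ceil(total/2)) = max(25, 43) = 43
Ratio = 44 / 43 = 1.0233

1.0233


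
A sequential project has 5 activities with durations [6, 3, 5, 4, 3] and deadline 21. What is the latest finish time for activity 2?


LF(activity 2) = deadline - sum of successor durations
Successors: activities 3 through 5 with durations [5, 4, 3]
Sum of successor durations = 12
LF = 21 - 12 = 9

9


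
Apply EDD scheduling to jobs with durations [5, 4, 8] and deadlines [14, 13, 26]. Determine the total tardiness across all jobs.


Sort by due date (EDD order): [(4, 13), (5, 14), (8, 26)]
Compute completion times and tardiness:
  Job 1: p=4, d=13, C=4, tardiness=max(0,4-13)=0
  Job 2: p=5, d=14, C=9, tardiness=max(0,9-14)=0
  Job 3: p=8, d=26, C=17, tardiness=max(0,17-26)=0
Total tardiness = 0

0


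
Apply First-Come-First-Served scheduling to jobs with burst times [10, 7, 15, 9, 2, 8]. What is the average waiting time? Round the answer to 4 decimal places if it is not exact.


FCFS order (as given): [10, 7, 15, 9, 2, 8]
Waiting times:
  Job 1: wait = 0
  Job 2: wait = 10
  Job 3: wait = 17
  Job 4: wait = 32
  Job 5: wait = 41
  Job 6: wait = 43
Sum of waiting times = 143
Average waiting time = 143/6 = 23.8333

23.8333


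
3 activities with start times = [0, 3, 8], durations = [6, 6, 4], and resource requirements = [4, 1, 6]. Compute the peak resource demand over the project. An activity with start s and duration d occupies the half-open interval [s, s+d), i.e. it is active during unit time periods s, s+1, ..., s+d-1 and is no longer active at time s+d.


Each activity i is active on [start_i, start_i + duration_i).
Compute total resource usage per time slot:
  t=0: active resources = [4], total = 4
  t=1: active resources = [4], total = 4
  t=2: active resources = [4], total = 4
  t=3: active resources = [4, 1], total = 5
  t=4: active resources = [4, 1], total = 5
  t=5: active resources = [4, 1], total = 5
  t=6: active resources = [1], total = 1
  t=7: active resources = [1], total = 1
  t=8: active resources = [1, 6], total = 7
  t=9: active resources = [6], total = 6
  t=10: active resources = [6], total = 6
  t=11: active resources = [6], total = 6
Peak resource demand = 7

7


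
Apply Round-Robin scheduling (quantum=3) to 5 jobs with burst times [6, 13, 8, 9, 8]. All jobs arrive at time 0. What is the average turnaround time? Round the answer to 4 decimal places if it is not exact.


Time quantum = 3
Execution trace:
  J1 runs 3 units, time = 3
  J2 runs 3 units, time = 6
  J3 runs 3 units, time = 9
  J4 runs 3 units, time = 12
  J5 runs 3 units, time = 15
  J1 runs 3 units, time = 18
  J2 runs 3 units, time = 21
  J3 runs 3 units, time = 24
  J4 runs 3 units, time = 27
  J5 runs 3 units, time = 30
  J2 runs 3 units, time = 33
  J3 runs 2 units, time = 35
  J4 runs 3 units, time = 38
  J5 runs 2 units, time = 40
  J2 runs 3 units, time = 43
  J2 runs 1 units, time = 44
Finish times: [18, 44, 35, 38, 40]
Average turnaround = 175/5 = 35.0

35.0


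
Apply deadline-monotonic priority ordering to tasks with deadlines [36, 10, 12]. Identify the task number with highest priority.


Sort tasks by relative deadline (ascending):
  Task 2: deadline = 10
  Task 3: deadline = 12
  Task 1: deadline = 36
Priority order (highest first): [2, 3, 1]
Highest priority task = 2

2


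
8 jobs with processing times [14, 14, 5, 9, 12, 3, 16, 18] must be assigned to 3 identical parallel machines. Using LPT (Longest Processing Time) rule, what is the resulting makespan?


Sort jobs in decreasing order (LPT): [18, 16, 14, 14, 12, 9, 5, 3]
Assign each job to the least loaded machine:
  Machine 1: jobs [18, 9, 5], load = 32
  Machine 2: jobs [16, 12, 3], load = 31
  Machine 3: jobs [14, 14], load = 28
Makespan = max load = 32

32


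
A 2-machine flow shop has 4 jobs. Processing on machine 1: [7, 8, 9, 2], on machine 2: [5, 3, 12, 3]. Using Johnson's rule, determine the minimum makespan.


Apply Johnson's rule:
  Group 1 (a <= b): [(4, 2, 3), (3, 9, 12)]
  Group 2 (a > b): [(1, 7, 5), (2, 8, 3)]
Optimal job order: [4, 3, 1, 2]
Schedule:
  Job 4: M1 done at 2, M2 done at 5
  Job 3: M1 done at 11, M2 done at 23
  Job 1: M1 done at 18, M2 done at 28
  Job 2: M1 done at 26, M2 done at 31
Makespan = 31

31


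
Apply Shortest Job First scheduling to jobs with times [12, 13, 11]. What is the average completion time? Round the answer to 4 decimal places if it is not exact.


SJF order (ascending): [11, 12, 13]
Completion times:
  Job 1: burst=11, C=11
  Job 2: burst=12, C=23
  Job 3: burst=13, C=36
Average completion = 70/3 = 23.3333

23.3333


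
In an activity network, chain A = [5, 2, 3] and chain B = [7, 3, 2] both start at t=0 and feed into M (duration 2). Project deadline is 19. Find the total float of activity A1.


Forward pass: ES(A1) = sum of predecessors on chain A = 0
EF = ES + duration = 0 + 5 = 5
Backward pass: LF(M) = deadline = 19; LS(M) = 19 - 2 = 17
LF(A1) = LS(M) - sum(successors on chain A) = 17 - 5 = 12
LS = LF - duration = 12 - 5 = 7
Total float = LS - ES = 7 - 0 = 7

7


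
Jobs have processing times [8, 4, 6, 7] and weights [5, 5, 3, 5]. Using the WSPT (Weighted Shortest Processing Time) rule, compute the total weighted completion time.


Compute p/w ratios and sort ascending (WSPT): [(4, 5), (7, 5), (8, 5), (6, 3)]
Compute weighted completion times:
  Job (p=4,w=5): C=4, w*C=5*4=20
  Job (p=7,w=5): C=11, w*C=5*11=55
  Job (p=8,w=5): C=19, w*C=5*19=95
  Job (p=6,w=3): C=25, w*C=3*25=75
Total weighted completion time = 245

245


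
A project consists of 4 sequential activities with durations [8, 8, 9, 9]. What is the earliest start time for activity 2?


Activity 2 starts after activities 1 through 1 complete.
Predecessor durations: [8]
ES = 8 = 8

8


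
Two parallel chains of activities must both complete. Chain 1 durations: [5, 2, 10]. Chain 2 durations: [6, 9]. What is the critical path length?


Path A total = 5 + 2 + 10 = 17
Path B total = 6 + 9 = 15
Critical path = longest path = max(17, 15) = 17

17


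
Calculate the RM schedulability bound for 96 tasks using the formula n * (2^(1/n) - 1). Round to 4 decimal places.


Compute 2^(1/96) = 1.0072464122
Subtract 1: 1.0072464122 - 1 = 0.0072464122
Multiply by n: 96 * 0.0072464122 = 0.6956555712
Round to 4 dp: 0.6957

0.6957


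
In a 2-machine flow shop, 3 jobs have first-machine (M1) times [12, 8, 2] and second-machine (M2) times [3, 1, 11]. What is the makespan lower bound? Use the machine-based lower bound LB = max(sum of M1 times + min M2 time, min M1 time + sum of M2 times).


LB1 = sum(M1 times) + min(M2 times) = 22 + 1 = 23
LB2 = min(M1 times) + sum(M2 times) = 2 + 15 = 17
Lower bound = max(LB1, LB2) = max(23, 17) = 23

23


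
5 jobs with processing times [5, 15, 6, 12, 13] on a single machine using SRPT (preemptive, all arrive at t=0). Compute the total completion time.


Since all jobs arrive at t=0, SRPT equals SPT ordering.
SPT order: [5, 6, 12, 13, 15]
Completion times:
  Job 1: p=5, C=5
  Job 2: p=6, C=11
  Job 3: p=12, C=23
  Job 4: p=13, C=36
  Job 5: p=15, C=51
Total completion time = 5 + 11 + 23 + 36 + 51 = 126

126


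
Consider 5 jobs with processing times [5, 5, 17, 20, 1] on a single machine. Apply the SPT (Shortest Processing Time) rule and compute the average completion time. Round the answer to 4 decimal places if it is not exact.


Sort jobs by processing time (SPT order): [1, 5, 5, 17, 20]
Compute completion times sequentially:
  Job 1: processing = 1, completes at 1
  Job 2: processing = 5, completes at 6
  Job 3: processing = 5, completes at 11
  Job 4: processing = 17, completes at 28
  Job 5: processing = 20, completes at 48
Sum of completion times = 94
Average completion time = 94/5 = 18.8

18.8


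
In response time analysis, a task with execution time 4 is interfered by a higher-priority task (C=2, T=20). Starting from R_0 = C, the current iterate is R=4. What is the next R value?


R_next = C + ceil(R_prev / T_hp) * C_hp
ceil(4 / 20) = ceil(0.2) = 1
Interference = 1 * 2 = 2
R_next = 4 + 2 = 6

6


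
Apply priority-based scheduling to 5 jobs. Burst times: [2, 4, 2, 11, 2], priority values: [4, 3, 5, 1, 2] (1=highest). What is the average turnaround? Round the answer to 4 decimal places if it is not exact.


Sort by priority (ascending = highest first):
Order: [(1, 11), (2, 2), (3, 4), (4, 2), (5, 2)]
Completion times:
  Priority 1, burst=11, C=11
  Priority 2, burst=2, C=13
  Priority 3, burst=4, C=17
  Priority 4, burst=2, C=19
  Priority 5, burst=2, C=21
Average turnaround = 81/5 = 16.2

16.2


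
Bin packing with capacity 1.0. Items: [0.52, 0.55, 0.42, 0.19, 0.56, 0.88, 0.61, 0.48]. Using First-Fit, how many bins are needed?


Place items sequentially using First-Fit:
  Item 0.52 -> new Bin 1
  Item 0.55 -> new Bin 2
  Item 0.42 -> Bin 1 (now 0.94)
  Item 0.19 -> Bin 2 (now 0.74)
  Item 0.56 -> new Bin 3
  Item 0.88 -> new Bin 4
  Item 0.61 -> new Bin 5
  Item 0.48 -> new Bin 6
Total bins used = 6

6


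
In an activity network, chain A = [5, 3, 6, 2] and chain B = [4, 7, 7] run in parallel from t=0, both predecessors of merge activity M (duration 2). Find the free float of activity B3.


ES(B3) = sum of predecessors on chain B = 11
EF(B3) = ES + duration = 11 + 7 = 18
Successor of B3 is M. ES(M) = max(sum(A), sum(B)) = max(16, 18) = 18
Free float = ES(successor) - EF(current) = 18 - 18 = 0

0


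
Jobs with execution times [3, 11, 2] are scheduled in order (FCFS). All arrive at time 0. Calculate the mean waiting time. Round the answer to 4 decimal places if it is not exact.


FCFS order (as given): [3, 11, 2]
Waiting times:
  Job 1: wait = 0
  Job 2: wait = 3
  Job 3: wait = 14
Sum of waiting times = 17
Average waiting time = 17/3 = 5.6667

5.6667


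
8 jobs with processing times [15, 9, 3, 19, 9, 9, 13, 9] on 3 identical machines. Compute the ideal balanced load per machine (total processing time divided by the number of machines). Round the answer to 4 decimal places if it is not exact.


Total processing time = 15 + 9 + 3 + 19 + 9 + 9 + 13 + 9 = 86
Number of machines = 3
Ideal balanced load = 86 / 3 = 28.6667

28.6667


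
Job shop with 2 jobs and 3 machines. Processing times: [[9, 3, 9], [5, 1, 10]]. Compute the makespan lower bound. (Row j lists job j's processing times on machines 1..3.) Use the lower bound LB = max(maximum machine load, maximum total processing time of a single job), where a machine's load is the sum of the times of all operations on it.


Machine loads:
  Machine 1: 9 + 5 = 14
  Machine 2: 3 + 1 = 4
  Machine 3: 9 + 10 = 19
Max machine load = 19
Job totals:
  Job 1: 21
  Job 2: 16
Max job total = 21
Lower bound = max(19, 21) = 21

21


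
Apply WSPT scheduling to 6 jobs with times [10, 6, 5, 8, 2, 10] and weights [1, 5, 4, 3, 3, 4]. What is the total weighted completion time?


Compute p/w ratios and sort ascending (WSPT): [(2, 3), (6, 5), (5, 4), (10, 4), (8, 3), (10, 1)]
Compute weighted completion times:
  Job (p=2,w=3): C=2, w*C=3*2=6
  Job (p=6,w=5): C=8, w*C=5*8=40
  Job (p=5,w=4): C=13, w*C=4*13=52
  Job (p=10,w=4): C=23, w*C=4*23=92
  Job (p=8,w=3): C=31, w*C=3*31=93
  Job (p=10,w=1): C=41, w*C=1*41=41
Total weighted completion time = 324

324


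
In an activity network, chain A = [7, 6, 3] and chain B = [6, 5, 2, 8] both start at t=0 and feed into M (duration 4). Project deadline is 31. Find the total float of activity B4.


Forward pass: ES(B4) = sum of predecessors on chain B = 13
EF = ES + duration = 13 + 8 = 21
Backward pass: LF(M) = deadline = 31; LS(M) = 31 - 4 = 27
LF(B4) = LS(M) - sum(successors on chain B) = 27 - 0 = 27
LS = LF - duration = 27 - 8 = 19
Total float = LS - ES = 19 - 13 = 6

6


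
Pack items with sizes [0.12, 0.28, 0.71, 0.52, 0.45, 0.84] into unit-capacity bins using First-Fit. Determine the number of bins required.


Place items sequentially using First-Fit:
  Item 0.12 -> new Bin 1
  Item 0.28 -> Bin 1 (now 0.4)
  Item 0.71 -> new Bin 2
  Item 0.52 -> Bin 1 (now 0.92)
  Item 0.45 -> new Bin 3
  Item 0.84 -> new Bin 4
Total bins used = 4

4


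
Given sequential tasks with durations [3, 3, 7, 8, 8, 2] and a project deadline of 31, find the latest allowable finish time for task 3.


LF(activity 3) = deadline - sum of successor durations
Successors: activities 4 through 6 with durations [8, 8, 2]
Sum of successor durations = 18
LF = 31 - 18 = 13

13


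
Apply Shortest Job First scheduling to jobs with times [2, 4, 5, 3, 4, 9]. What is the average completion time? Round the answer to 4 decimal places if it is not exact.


SJF order (ascending): [2, 3, 4, 4, 5, 9]
Completion times:
  Job 1: burst=2, C=2
  Job 2: burst=3, C=5
  Job 3: burst=4, C=9
  Job 4: burst=4, C=13
  Job 5: burst=5, C=18
  Job 6: burst=9, C=27
Average completion = 74/6 = 12.3333

12.3333


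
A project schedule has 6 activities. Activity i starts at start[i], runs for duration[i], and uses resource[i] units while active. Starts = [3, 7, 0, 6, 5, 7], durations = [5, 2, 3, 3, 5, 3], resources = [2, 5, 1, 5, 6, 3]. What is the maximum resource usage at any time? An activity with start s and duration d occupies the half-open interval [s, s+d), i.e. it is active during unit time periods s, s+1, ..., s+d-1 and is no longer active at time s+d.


Each activity i is active on [start_i, start_i + duration_i).
Compute total resource usage per time slot:
  t=0: active resources = [1], total = 1
  t=1: active resources = [1], total = 1
  t=2: active resources = [1], total = 1
  t=3: active resources = [2], total = 2
  t=4: active resources = [2], total = 2
  t=5: active resources = [2, 6], total = 8
  t=6: active resources = [2, 5, 6], total = 13
  t=7: active resources = [2, 5, 5, 6, 3], total = 21
  t=8: active resources = [5, 5, 6, 3], total = 19
  t=9: active resources = [6, 3], total = 9
Peak resource demand = 21

21


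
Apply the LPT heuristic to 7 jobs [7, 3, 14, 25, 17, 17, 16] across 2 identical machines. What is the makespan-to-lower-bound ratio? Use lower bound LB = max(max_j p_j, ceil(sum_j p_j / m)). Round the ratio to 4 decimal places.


LPT order: [25, 17, 17, 16, 14, 7, 3]
Machine loads after assignment: [51, 48]
LPT makespan = 51
Lower bound = max(max_job, ceil(total/2)) = max(25, 50) = 50
Ratio = 51 / 50 = 1.02

1.02


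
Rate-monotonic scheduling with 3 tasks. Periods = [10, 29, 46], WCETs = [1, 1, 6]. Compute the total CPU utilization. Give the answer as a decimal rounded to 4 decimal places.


Compute individual utilizations (exact fractions):
  Task 1: C/T = 1/10 (approx. 0.1)
  Task 2: C/T = 1/29 (approx. 0.0345)
  Task 3: C/T = 6/46 = 3/23 (approx. 0.1304)
Total utilization U = 1/10 + 1/29 + 3/23 = 1767/6670
Rounded to 4 decimal places: U = 0.2649
RM (Liu & Layland) bound for 3 tasks = 0.779763; compare with U = 1767/6670 (approx. 0.264918)
U <= bound, so schedulable by RM sufficient condition.

0.2649


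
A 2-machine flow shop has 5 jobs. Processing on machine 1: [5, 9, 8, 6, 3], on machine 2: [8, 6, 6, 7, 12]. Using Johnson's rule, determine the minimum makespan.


Apply Johnson's rule:
  Group 1 (a <= b): [(5, 3, 12), (1, 5, 8), (4, 6, 7)]
  Group 2 (a > b): [(2, 9, 6), (3, 8, 6)]
Optimal job order: [5, 1, 4, 2, 3]
Schedule:
  Job 5: M1 done at 3, M2 done at 15
  Job 1: M1 done at 8, M2 done at 23
  Job 4: M1 done at 14, M2 done at 30
  Job 2: M1 done at 23, M2 done at 36
  Job 3: M1 done at 31, M2 done at 42
Makespan = 42

42


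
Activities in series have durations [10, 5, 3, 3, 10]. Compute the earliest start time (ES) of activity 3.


Activity 3 starts after activities 1 through 2 complete.
Predecessor durations: [10, 5]
ES = 10 + 5 = 15

15


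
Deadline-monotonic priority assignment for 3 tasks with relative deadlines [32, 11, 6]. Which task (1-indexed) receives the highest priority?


Sort tasks by relative deadline (ascending):
  Task 3: deadline = 6
  Task 2: deadline = 11
  Task 1: deadline = 32
Priority order (highest first): [3, 2, 1]
Highest priority task = 3

3


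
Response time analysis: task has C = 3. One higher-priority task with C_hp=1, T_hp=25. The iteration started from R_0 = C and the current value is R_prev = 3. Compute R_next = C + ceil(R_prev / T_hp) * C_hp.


R_next = C + ceil(R_prev / T_hp) * C_hp
ceil(3 / 25) = ceil(0.12) = 1
Interference = 1 * 1 = 1
R_next = 3 + 1 = 4

4


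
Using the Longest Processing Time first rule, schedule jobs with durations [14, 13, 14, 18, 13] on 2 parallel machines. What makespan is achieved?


Sort jobs in decreasing order (LPT): [18, 14, 14, 13, 13]
Assign each job to the least loaded machine:
  Machine 1: jobs [18, 13], load = 31
  Machine 2: jobs [14, 14, 13], load = 41
Makespan = max load = 41

41


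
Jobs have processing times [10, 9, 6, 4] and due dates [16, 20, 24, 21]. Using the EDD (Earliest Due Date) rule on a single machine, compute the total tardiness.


Sort by due date (EDD order): [(10, 16), (9, 20), (4, 21), (6, 24)]
Compute completion times and tardiness:
  Job 1: p=10, d=16, C=10, tardiness=max(0,10-16)=0
  Job 2: p=9, d=20, C=19, tardiness=max(0,19-20)=0
  Job 3: p=4, d=21, C=23, tardiness=max(0,23-21)=2
  Job 4: p=6, d=24, C=29, tardiness=max(0,29-24)=5
Total tardiness = 7

7


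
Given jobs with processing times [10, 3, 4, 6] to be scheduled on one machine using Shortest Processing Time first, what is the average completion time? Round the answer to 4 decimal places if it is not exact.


Sort jobs by processing time (SPT order): [3, 4, 6, 10]
Compute completion times sequentially:
  Job 1: processing = 3, completes at 3
  Job 2: processing = 4, completes at 7
  Job 3: processing = 6, completes at 13
  Job 4: processing = 10, completes at 23
Sum of completion times = 46
Average completion time = 46/4 = 11.5

11.5


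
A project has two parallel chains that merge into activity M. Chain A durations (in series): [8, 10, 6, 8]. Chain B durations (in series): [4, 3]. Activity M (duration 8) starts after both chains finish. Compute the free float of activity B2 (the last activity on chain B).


ES(B2) = sum of predecessors on chain B = 4
EF(B2) = ES + duration = 4 + 3 = 7
Successor of B2 is M. ES(M) = max(sum(A), sum(B)) = max(32, 7) = 32
Free float = ES(successor) - EF(current) = 32 - 7 = 25

25


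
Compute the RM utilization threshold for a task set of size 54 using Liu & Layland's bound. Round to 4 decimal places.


Compute 2^(1/54) = 1.0129187947
Subtract 1: 1.0129187947 - 1 = 0.0129187947
Multiply by n: 54 * 0.0129187947 = 0.6976149138
Round to 4 dp: 0.6976

0.6976


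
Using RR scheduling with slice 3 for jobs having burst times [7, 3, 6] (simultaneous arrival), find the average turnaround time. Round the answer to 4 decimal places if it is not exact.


Time quantum = 3
Execution trace:
  J1 runs 3 units, time = 3
  J2 runs 3 units, time = 6
  J3 runs 3 units, time = 9
  J1 runs 3 units, time = 12
  J3 runs 3 units, time = 15
  J1 runs 1 units, time = 16
Finish times: [16, 6, 15]
Average turnaround = 37/3 = 12.3333

12.3333


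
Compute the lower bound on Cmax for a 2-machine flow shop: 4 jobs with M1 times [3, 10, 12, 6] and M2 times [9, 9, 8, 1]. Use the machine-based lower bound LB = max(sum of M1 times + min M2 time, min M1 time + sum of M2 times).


LB1 = sum(M1 times) + min(M2 times) = 31 + 1 = 32
LB2 = min(M1 times) + sum(M2 times) = 3 + 27 = 30
Lower bound = max(LB1, LB2) = max(32, 30) = 32

32


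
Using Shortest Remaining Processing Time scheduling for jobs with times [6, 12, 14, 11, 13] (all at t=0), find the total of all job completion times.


Since all jobs arrive at t=0, SRPT equals SPT ordering.
SPT order: [6, 11, 12, 13, 14]
Completion times:
  Job 1: p=6, C=6
  Job 2: p=11, C=17
  Job 3: p=12, C=29
  Job 4: p=13, C=42
  Job 5: p=14, C=56
Total completion time = 6 + 17 + 29 + 42 + 56 = 150

150


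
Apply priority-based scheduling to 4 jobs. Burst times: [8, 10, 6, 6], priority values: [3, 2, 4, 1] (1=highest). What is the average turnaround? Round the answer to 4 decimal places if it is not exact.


Sort by priority (ascending = highest first):
Order: [(1, 6), (2, 10), (3, 8), (4, 6)]
Completion times:
  Priority 1, burst=6, C=6
  Priority 2, burst=10, C=16
  Priority 3, burst=8, C=24
  Priority 4, burst=6, C=30
Average turnaround = 76/4 = 19.0

19.0


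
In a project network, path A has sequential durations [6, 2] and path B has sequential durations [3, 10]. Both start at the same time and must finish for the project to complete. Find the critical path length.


Path A total = 6 + 2 = 8
Path B total = 3 + 10 = 13
Critical path = longest path = max(8, 13) = 13

13


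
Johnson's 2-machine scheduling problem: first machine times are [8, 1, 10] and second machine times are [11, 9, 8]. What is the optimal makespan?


Apply Johnson's rule:
  Group 1 (a <= b): [(2, 1, 9), (1, 8, 11)]
  Group 2 (a > b): [(3, 10, 8)]
Optimal job order: [2, 1, 3]
Schedule:
  Job 2: M1 done at 1, M2 done at 10
  Job 1: M1 done at 9, M2 done at 21
  Job 3: M1 done at 19, M2 done at 29
Makespan = 29

29


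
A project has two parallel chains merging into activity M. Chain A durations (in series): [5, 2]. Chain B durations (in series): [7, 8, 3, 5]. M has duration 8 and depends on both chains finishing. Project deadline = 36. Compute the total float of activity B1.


Forward pass: ES(B1) = sum of predecessors on chain B = 0
EF = ES + duration = 0 + 7 = 7
Backward pass: LF(M) = deadline = 36; LS(M) = 36 - 8 = 28
LF(B1) = LS(M) - sum(successors on chain B) = 28 - 16 = 12
LS = LF - duration = 12 - 7 = 5
Total float = LS - ES = 5 - 0 = 5

5


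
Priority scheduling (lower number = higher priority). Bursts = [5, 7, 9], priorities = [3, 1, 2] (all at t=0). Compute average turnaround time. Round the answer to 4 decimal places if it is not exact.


Sort by priority (ascending = highest first):
Order: [(1, 7), (2, 9), (3, 5)]
Completion times:
  Priority 1, burst=7, C=7
  Priority 2, burst=9, C=16
  Priority 3, burst=5, C=21
Average turnaround = 44/3 = 14.6667

14.6667


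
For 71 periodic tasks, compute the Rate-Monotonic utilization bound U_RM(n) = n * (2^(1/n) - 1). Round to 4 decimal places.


Compute 2^(1/71) = 1.0098104463
Subtract 1: 1.0098104463 - 1 = 0.0098104463
Multiply by n: 71 * 0.0098104463 = 0.6965416873
Round to 4 dp: 0.6965

0.6965


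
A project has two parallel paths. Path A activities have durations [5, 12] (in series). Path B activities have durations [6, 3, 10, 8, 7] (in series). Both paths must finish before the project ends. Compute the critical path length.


Path A total = 5 + 12 = 17
Path B total = 6 + 3 + 10 + 8 + 7 = 34
Critical path = longest path = max(17, 34) = 34

34


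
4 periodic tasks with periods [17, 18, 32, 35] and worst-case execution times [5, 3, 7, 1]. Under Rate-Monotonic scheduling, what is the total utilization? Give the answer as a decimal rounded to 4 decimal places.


Compute individual utilizations (exact fractions):
  Task 1: C/T = 5/17 (approx. 0.2941)
  Task 2: C/T = 3/18 = 1/6 (approx. 0.1667)
  Task 3: C/T = 7/32 (approx. 0.2188)
  Task 4: C/T = 1/35 (approx. 0.0286)
Total utilization U = 5/17 + 1/6 + 7/32 + 1/35 = 40447/57120
Rounded to 4 decimal places: U = 0.7081
RM (Liu & Layland) bound for 4 tasks = 0.756828; compare with U = 40447/57120 (approx. 0.708106)
U <= bound, so schedulable by RM sufficient condition.

0.7081


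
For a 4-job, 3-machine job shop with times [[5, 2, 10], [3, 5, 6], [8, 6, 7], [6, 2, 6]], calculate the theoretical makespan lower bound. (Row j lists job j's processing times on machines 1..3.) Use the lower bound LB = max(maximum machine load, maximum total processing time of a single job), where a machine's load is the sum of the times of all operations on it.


Machine loads:
  Machine 1: 5 + 3 + 8 + 6 = 22
  Machine 2: 2 + 5 + 6 + 2 = 15
  Machine 3: 10 + 6 + 7 + 6 = 29
Max machine load = 29
Job totals:
  Job 1: 17
  Job 2: 14
  Job 3: 21
  Job 4: 14
Max job total = 21
Lower bound = max(29, 21) = 29

29


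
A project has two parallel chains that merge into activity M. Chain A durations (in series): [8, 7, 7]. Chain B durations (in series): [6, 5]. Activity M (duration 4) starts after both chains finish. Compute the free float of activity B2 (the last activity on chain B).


ES(B2) = sum of predecessors on chain B = 6
EF(B2) = ES + duration = 6 + 5 = 11
Successor of B2 is M. ES(M) = max(sum(A), sum(B)) = max(22, 11) = 22
Free float = ES(successor) - EF(current) = 22 - 11 = 11

11


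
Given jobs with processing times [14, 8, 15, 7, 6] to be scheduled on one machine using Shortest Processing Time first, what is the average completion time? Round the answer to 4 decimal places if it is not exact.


Sort jobs by processing time (SPT order): [6, 7, 8, 14, 15]
Compute completion times sequentially:
  Job 1: processing = 6, completes at 6
  Job 2: processing = 7, completes at 13
  Job 3: processing = 8, completes at 21
  Job 4: processing = 14, completes at 35
  Job 5: processing = 15, completes at 50
Sum of completion times = 125
Average completion time = 125/5 = 25.0

25.0


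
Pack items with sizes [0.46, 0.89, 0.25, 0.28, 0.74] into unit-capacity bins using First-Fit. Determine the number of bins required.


Place items sequentially using First-Fit:
  Item 0.46 -> new Bin 1
  Item 0.89 -> new Bin 2
  Item 0.25 -> Bin 1 (now 0.71)
  Item 0.28 -> Bin 1 (now 0.99)
  Item 0.74 -> new Bin 3
Total bins used = 3

3


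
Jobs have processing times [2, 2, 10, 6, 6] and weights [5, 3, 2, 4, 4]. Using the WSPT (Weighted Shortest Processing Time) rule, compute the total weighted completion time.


Compute p/w ratios and sort ascending (WSPT): [(2, 5), (2, 3), (6, 4), (6, 4), (10, 2)]
Compute weighted completion times:
  Job (p=2,w=5): C=2, w*C=5*2=10
  Job (p=2,w=3): C=4, w*C=3*4=12
  Job (p=6,w=4): C=10, w*C=4*10=40
  Job (p=6,w=4): C=16, w*C=4*16=64
  Job (p=10,w=2): C=26, w*C=2*26=52
Total weighted completion time = 178

178


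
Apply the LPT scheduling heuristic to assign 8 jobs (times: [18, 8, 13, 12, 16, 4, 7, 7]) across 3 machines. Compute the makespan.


Sort jobs in decreasing order (LPT): [18, 16, 13, 12, 8, 7, 7, 4]
Assign each job to the least loaded machine:
  Machine 1: jobs [18, 7, 4], load = 29
  Machine 2: jobs [16, 8, 7], load = 31
  Machine 3: jobs [13, 12], load = 25
Makespan = max load = 31

31


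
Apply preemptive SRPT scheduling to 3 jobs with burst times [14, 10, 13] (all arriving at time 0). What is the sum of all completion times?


Since all jobs arrive at t=0, SRPT equals SPT ordering.
SPT order: [10, 13, 14]
Completion times:
  Job 1: p=10, C=10
  Job 2: p=13, C=23
  Job 3: p=14, C=37
Total completion time = 10 + 23 + 37 = 70

70


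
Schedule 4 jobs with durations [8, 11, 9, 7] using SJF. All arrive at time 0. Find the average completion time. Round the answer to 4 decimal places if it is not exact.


SJF order (ascending): [7, 8, 9, 11]
Completion times:
  Job 1: burst=7, C=7
  Job 2: burst=8, C=15
  Job 3: burst=9, C=24
  Job 4: burst=11, C=35
Average completion = 81/4 = 20.25

20.25


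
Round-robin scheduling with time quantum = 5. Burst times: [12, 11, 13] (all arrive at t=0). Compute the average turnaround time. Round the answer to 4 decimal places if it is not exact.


Time quantum = 5
Execution trace:
  J1 runs 5 units, time = 5
  J2 runs 5 units, time = 10
  J3 runs 5 units, time = 15
  J1 runs 5 units, time = 20
  J2 runs 5 units, time = 25
  J3 runs 5 units, time = 30
  J1 runs 2 units, time = 32
  J2 runs 1 units, time = 33
  J3 runs 3 units, time = 36
Finish times: [32, 33, 36]
Average turnaround = 101/3 = 33.6667

33.6667


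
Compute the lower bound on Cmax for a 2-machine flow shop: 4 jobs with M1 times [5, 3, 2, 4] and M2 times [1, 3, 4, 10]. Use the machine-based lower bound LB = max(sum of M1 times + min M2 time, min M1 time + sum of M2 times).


LB1 = sum(M1 times) + min(M2 times) = 14 + 1 = 15
LB2 = min(M1 times) + sum(M2 times) = 2 + 18 = 20
Lower bound = max(LB1, LB2) = max(15, 20) = 20

20


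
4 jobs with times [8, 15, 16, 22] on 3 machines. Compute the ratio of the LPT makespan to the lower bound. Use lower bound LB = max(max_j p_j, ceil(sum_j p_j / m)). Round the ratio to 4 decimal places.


LPT order: [22, 16, 15, 8]
Machine loads after assignment: [22, 16, 23]
LPT makespan = 23
Lower bound = max(max_job, ceil(total/3)) = max(22, 21) = 22
Ratio = 23 / 22 = 1.0455

1.0455


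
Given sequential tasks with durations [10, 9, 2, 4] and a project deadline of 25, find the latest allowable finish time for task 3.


LF(activity 3) = deadline - sum of successor durations
Successors: activities 4 through 4 with durations [4]
Sum of successor durations = 4
LF = 25 - 4 = 21

21


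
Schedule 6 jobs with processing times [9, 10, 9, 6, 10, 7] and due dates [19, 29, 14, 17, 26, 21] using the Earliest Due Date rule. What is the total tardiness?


Sort by due date (EDD order): [(9, 14), (6, 17), (9, 19), (7, 21), (10, 26), (10, 29)]
Compute completion times and tardiness:
  Job 1: p=9, d=14, C=9, tardiness=max(0,9-14)=0
  Job 2: p=6, d=17, C=15, tardiness=max(0,15-17)=0
  Job 3: p=9, d=19, C=24, tardiness=max(0,24-19)=5
  Job 4: p=7, d=21, C=31, tardiness=max(0,31-21)=10
  Job 5: p=10, d=26, C=41, tardiness=max(0,41-26)=15
  Job 6: p=10, d=29, C=51, tardiness=max(0,51-29)=22
Total tardiness = 52

52


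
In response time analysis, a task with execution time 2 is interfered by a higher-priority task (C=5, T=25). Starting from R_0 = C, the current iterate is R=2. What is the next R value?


R_next = C + ceil(R_prev / T_hp) * C_hp
ceil(2 / 25) = ceil(0.08) = 1
Interference = 1 * 5 = 5
R_next = 2 + 5 = 7

7


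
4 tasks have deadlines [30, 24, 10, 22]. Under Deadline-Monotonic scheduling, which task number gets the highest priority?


Sort tasks by relative deadline (ascending):
  Task 3: deadline = 10
  Task 4: deadline = 22
  Task 2: deadline = 24
  Task 1: deadline = 30
Priority order (highest first): [3, 4, 2, 1]
Highest priority task = 3

3


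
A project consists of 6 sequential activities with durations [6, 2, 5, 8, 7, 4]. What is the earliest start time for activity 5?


Activity 5 starts after activities 1 through 4 complete.
Predecessor durations: [6, 2, 5, 8]
ES = 6 + 2 + 5 + 8 = 21

21


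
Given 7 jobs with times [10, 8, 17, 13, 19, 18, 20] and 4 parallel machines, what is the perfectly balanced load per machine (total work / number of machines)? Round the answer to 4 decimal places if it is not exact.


Total processing time = 10 + 8 + 17 + 13 + 19 + 18 + 20 = 105
Number of machines = 4
Ideal balanced load = 105 / 4 = 26.25

26.25


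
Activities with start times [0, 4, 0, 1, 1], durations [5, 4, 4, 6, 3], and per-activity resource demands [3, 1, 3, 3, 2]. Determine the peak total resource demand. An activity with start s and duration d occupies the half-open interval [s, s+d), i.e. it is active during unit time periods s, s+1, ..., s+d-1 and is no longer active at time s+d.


Each activity i is active on [start_i, start_i + duration_i).
Compute total resource usage per time slot:
  t=0: active resources = [3, 3], total = 6
  t=1: active resources = [3, 3, 3, 2], total = 11
  t=2: active resources = [3, 3, 3, 2], total = 11
  t=3: active resources = [3, 3, 3, 2], total = 11
  t=4: active resources = [3, 1, 3], total = 7
  t=5: active resources = [1, 3], total = 4
  t=6: active resources = [1, 3], total = 4
  t=7: active resources = [1], total = 1
Peak resource demand = 11

11


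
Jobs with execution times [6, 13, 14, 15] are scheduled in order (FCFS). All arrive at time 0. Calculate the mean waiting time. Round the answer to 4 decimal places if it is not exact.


FCFS order (as given): [6, 13, 14, 15]
Waiting times:
  Job 1: wait = 0
  Job 2: wait = 6
  Job 3: wait = 19
  Job 4: wait = 33
Sum of waiting times = 58
Average waiting time = 58/4 = 14.5

14.5


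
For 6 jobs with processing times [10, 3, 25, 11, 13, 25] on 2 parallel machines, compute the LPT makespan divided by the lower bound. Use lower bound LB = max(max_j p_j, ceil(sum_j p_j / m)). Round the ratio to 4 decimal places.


LPT order: [25, 25, 13, 11, 10, 3]
Machine loads after assignment: [41, 46]
LPT makespan = 46
Lower bound = max(max_job, ceil(total/2)) = max(25, 44) = 44
Ratio = 46 / 44 = 1.0455

1.0455


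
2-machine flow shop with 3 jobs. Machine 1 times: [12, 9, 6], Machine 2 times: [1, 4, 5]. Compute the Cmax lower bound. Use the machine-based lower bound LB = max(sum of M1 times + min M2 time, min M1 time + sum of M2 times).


LB1 = sum(M1 times) + min(M2 times) = 27 + 1 = 28
LB2 = min(M1 times) + sum(M2 times) = 6 + 10 = 16
Lower bound = max(LB1, LB2) = max(28, 16) = 28

28


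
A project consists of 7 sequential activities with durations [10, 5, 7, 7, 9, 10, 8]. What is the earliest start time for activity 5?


Activity 5 starts after activities 1 through 4 complete.
Predecessor durations: [10, 5, 7, 7]
ES = 10 + 5 + 7 + 7 = 29

29


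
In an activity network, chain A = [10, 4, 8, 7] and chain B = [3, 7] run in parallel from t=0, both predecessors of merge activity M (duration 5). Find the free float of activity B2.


ES(B2) = sum of predecessors on chain B = 3
EF(B2) = ES + duration = 3 + 7 = 10
Successor of B2 is M. ES(M) = max(sum(A), sum(B)) = max(29, 10) = 29
Free float = ES(successor) - EF(current) = 29 - 10 = 19

19


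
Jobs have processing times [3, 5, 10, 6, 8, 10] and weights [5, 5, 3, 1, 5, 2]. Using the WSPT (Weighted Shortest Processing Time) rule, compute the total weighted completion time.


Compute p/w ratios and sort ascending (WSPT): [(3, 5), (5, 5), (8, 5), (10, 3), (10, 2), (6, 1)]
Compute weighted completion times:
  Job (p=3,w=5): C=3, w*C=5*3=15
  Job (p=5,w=5): C=8, w*C=5*8=40
  Job (p=8,w=5): C=16, w*C=5*16=80
  Job (p=10,w=3): C=26, w*C=3*26=78
  Job (p=10,w=2): C=36, w*C=2*36=72
  Job (p=6,w=1): C=42, w*C=1*42=42
Total weighted completion time = 327

327


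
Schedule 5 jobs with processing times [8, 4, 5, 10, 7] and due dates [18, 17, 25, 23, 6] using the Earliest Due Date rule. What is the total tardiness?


Sort by due date (EDD order): [(7, 6), (4, 17), (8, 18), (10, 23), (5, 25)]
Compute completion times and tardiness:
  Job 1: p=7, d=6, C=7, tardiness=max(0,7-6)=1
  Job 2: p=4, d=17, C=11, tardiness=max(0,11-17)=0
  Job 3: p=8, d=18, C=19, tardiness=max(0,19-18)=1
  Job 4: p=10, d=23, C=29, tardiness=max(0,29-23)=6
  Job 5: p=5, d=25, C=34, tardiness=max(0,34-25)=9
Total tardiness = 17

17


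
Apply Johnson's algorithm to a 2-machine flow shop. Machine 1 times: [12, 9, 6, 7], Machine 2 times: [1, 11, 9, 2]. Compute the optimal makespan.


Apply Johnson's rule:
  Group 1 (a <= b): [(3, 6, 9), (2, 9, 11)]
  Group 2 (a > b): [(4, 7, 2), (1, 12, 1)]
Optimal job order: [3, 2, 4, 1]
Schedule:
  Job 3: M1 done at 6, M2 done at 15
  Job 2: M1 done at 15, M2 done at 26
  Job 4: M1 done at 22, M2 done at 28
  Job 1: M1 done at 34, M2 done at 35
Makespan = 35

35


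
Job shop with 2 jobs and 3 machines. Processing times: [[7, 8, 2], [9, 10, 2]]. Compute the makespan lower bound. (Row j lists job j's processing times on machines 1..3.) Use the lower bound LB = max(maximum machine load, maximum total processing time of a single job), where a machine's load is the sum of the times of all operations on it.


Machine loads:
  Machine 1: 7 + 9 = 16
  Machine 2: 8 + 10 = 18
  Machine 3: 2 + 2 = 4
Max machine load = 18
Job totals:
  Job 1: 17
  Job 2: 21
Max job total = 21
Lower bound = max(18, 21) = 21

21


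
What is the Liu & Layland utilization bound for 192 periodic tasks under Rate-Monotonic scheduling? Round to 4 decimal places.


Compute 2^(1/192) = 1.0036166660
Subtract 1: 1.0036166660 - 1 = 0.0036166660
Multiply by n: 192 * 0.0036166660 = 0.6943998720
Round to 4 dp: 0.6944

0.6944


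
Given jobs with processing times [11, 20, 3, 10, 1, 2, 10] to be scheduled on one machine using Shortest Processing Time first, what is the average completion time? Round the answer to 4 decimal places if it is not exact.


Sort jobs by processing time (SPT order): [1, 2, 3, 10, 10, 11, 20]
Compute completion times sequentially:
  Job 1: processing = 1, completes at 1
  Job 2: processing = 2, completes at 3
  Job 3: processing = 3, completes at 6
  Job 4: processing = 10, completes at 16
  Job 5: processing = 10, completes at 26
  Job 6: processing = 11, completes at 37
  Job 7: processing = 20, completes at 57
Sum of completion times = 146
Average completion time = 146/7 = 20.8571

20.8571


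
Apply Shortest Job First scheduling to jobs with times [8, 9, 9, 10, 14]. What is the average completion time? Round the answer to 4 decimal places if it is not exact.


SJF order (ascending): [8, 9, 9, 10, 14]
Completion times:
  Job 1: burst=8, C=8
  Job 2: burst=9, C=17
  Job 3: burst=9, C=26
  Job 4: burst=10, C=36
  Job 5: burst=14, C=50
Average completion = 137/5 = 27.4

27.4


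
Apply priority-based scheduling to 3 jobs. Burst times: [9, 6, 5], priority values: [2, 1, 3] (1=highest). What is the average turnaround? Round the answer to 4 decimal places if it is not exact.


Sort by priority (ascending = highest first):
Order: [(1, 6), (2, 9), (3, 5)]
Completion times:
  Priority 1, burst=6, C=6
  Priority 2, burst=9, C=15
  Priority 3, burst=5, C=20
Average turnaround = 41/3 = 13.6667

13.6667


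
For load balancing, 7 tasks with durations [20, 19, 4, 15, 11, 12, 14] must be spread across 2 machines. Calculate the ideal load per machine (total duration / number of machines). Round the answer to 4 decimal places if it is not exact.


Total processing time = 20 + 19 + 4 + 15 + 11 + 12 + 14 = 95
Number of machines = 2
Ideal balanced load = 95 / 2 = 47.5

47.5


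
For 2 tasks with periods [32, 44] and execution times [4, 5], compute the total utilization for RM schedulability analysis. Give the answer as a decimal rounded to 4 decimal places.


Compute individual utilizations (exact fractions):
  Task 1: C/T = 4/32 = 1/8 (approx. 0.125)
  Task 2: C/T = 5/44 (approx. 0.1136)
Total utilization U = 1/8 + 5/44 = 21/88
Rounded to 4 decimal places: U = 0.2386
RM (Liu & Layland) bound for 2 tasks = 0.828427; compare with U = 21/88 (approx. 0.238636)
U <= bound, so schedulable by RM sufficient condition.

0.2386
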